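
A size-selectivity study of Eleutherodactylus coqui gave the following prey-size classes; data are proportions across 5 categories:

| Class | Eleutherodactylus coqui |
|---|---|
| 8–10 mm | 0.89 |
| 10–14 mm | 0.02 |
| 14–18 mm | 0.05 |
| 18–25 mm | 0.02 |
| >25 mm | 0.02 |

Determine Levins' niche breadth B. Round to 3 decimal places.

1.257

Σpᵢ² = 0.89² + 0.02² + 0.05² + 0.02² + 0.02² = 0.7921 + 0.0004 + 0.0025 + 0.0004 + 0.0004 = 0.7958
B = 1 / 0.7958 = 1.25660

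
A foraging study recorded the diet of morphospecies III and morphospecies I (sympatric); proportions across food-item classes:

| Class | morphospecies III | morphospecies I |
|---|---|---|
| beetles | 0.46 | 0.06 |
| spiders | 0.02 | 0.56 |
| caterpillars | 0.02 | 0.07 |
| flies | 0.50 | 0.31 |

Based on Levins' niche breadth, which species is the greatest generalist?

Σp_IIIᵢ² = 0.46² + 0.02² + 0.02² + 0.50² = 0.2116 + 0.0004 + 0.0004 + 0.2500 = 0.4624
B_III = 1 / 0.4624 = 2.1626
Σp_Iᵢ² = 0.06² + 0.56² + 0.07² + 0.31² = 0.0036 + 0.3136 + 0.0049 + 0.0961 = 0.4182
B_I = 1 / 0.4182 = 2.3912
Highest B → broadest niche (most generalist): morphospecies I (B = 2.39).

morphospecies I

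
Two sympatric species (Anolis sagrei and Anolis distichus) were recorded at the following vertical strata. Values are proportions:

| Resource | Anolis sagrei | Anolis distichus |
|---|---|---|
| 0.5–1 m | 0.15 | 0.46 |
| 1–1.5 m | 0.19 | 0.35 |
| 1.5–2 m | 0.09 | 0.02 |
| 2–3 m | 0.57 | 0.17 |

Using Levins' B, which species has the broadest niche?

Anolis distichus

Σp_sagrᵢ² = 0.15² + 0.19² + 0.09² + 0.57² = 0.0225 + 0.0361 + 0.0081 + 0.3249 = 0.3916
B_sagr = 1 / 0.3916 = 2.5536
Σp_distᵢ² = 0.46² + 0.35² + 0.02² + 0.17² = 0.2116 + 0.1225 + 0.0004 + 0.0289 = 0.3634
B_dist = 1 / 0.3634 = 2.7518
Highest B → broadest niche (most generalist): Anolis distichus (B = 2.75).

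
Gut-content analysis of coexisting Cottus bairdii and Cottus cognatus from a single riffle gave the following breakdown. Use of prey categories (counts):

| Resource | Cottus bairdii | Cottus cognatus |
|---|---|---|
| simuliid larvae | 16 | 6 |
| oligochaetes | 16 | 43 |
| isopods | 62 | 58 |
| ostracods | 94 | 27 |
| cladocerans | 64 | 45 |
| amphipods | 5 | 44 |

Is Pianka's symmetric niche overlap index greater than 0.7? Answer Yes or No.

Yes

Proportions for Cottus bairdii (n=257): 16/257=0.0623, 16/257=0.0623, 62/257=0.2412, 94/257=0.3658, 64/257=0.2490, 5/257=0.0195
Proportions for Cottus cognatus (n=223): 6/223=0.0269, 43/223=0.1928, 58/223=0.2601, 27/223=0.1211, 45/223=0.2018, 44/223=0.1973
Σ p₁ᵢp₂ᵢ = 0.001676 + 0.012011 + 0.062736 + 0.044298 + 0.050248 + 0.003847 = 0.174816
Σp_1ᵢ² = 0.0623² + 0.0623² + 0.2412² + 0.3658² + 0.2490² + 0.0195² = 0.003881 + 0.003881 + 0.058177 + 0.133810 + 0.062001 + 0.000380 = 0.262130
Σp_2ᵢ² = 0.0269² + 0.1928² + 0.2601² + 0.1211² + 0.2018² + 0.1973² = 0.000724 + 0.037172 + 0.067652 + 0.014665 + 0.040723 + 0.038927 = 0.199863
O = 0.174816 / √(0.262130 × 0.199863) = 0.174816 / 0.2288888 = 0.7638
O = 0.7638 > 0.7 → Yes.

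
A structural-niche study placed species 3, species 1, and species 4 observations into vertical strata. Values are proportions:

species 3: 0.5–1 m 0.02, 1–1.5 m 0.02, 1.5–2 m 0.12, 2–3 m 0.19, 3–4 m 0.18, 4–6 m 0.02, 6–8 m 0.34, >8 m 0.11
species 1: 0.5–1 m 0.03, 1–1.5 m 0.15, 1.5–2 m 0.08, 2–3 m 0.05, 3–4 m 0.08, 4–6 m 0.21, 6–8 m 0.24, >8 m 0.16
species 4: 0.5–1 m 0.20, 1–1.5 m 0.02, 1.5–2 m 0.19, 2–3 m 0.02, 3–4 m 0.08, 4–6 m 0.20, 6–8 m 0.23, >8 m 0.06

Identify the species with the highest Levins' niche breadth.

Σp_3ᵢ² = 0.02² + 0.02² + 0.12² + 0.19² + 0.18² + 0.02² + 0.34² + 0.11² = 0.0004 + 0.0004 + 0.0144 + 0.0361 + 0.0324 + 0.0004 + 0.1156 + 0.0121 = 0.2118
B_3 = 1 / 0.2118 = 4.7214
Σp_1ᵢ² = 0.03² + 0.15² + 0.08² + 0.05² + 0.08² + 0.21² + 0.24² + 0.16² = 0.0009 + 0.0225 + 0.0064 + 0.0025 + 0.0064 + 0.0441 + 0.0576 + 0.0256 = 0.1660
B_1 = 1 / 0.1660 = 6.0241
Σp_4ᵢ² = 0.20² + 0.02² + 0.19² + 0.02² + 0.08² + 0.20² + 0.23² + 0.06² = 0.0400 + 0.0004 + 0.0361 + 0.0004 + 0.0064 + 0.0400 + 0.0529 + 0.0036 = 0.1798
B_4 = 1 / 0.1798 = 5.5617
Highest B → broadest niche (most generalist): species 1 (B = 6.02).

species 1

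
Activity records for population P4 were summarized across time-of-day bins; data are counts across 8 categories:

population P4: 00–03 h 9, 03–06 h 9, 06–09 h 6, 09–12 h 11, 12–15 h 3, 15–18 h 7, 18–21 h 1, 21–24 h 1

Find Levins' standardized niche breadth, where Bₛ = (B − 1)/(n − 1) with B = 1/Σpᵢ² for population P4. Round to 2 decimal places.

0.69

Proportions for population P4 (n=47): 9/47=0.1915, 9/47=0.1915, 6/47=0.1277, 11/47=0.2340, 3/47=0.0638, 7/47=0.1489, 1/47=0.0213, 1/47=0.0213
Σpᵢ² = 0.1915² + 0.1915² + 0.1277² + 0.2340² + 0.0638² + 0.1489² + 0.0213² + 0.0213² = 0.036672 + 0.036672 + 0.016307 + 0.054756 + 0.004070 + 0.022171 + 0.000454 + 0.000454 = 0.171556
B = 1 / 0.171556 = 5.8290
Bₛ = (B − 1)/(n − 1) = (5.8290 − 1)/(8 − 1) = 4.8290/7 = 0.6899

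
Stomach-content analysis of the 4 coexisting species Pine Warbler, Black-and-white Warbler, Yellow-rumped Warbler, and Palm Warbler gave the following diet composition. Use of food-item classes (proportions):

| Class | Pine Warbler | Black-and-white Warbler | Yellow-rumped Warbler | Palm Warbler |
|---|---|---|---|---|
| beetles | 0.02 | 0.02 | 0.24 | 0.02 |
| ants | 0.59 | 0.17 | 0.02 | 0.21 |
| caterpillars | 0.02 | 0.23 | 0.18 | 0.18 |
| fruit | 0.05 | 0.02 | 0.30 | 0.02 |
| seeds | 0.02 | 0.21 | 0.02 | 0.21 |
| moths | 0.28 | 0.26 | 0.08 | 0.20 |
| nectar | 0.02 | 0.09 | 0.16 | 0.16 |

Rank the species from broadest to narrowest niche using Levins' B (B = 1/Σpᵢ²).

Σp_Pineᵢ² = 0.02² + 0.59² + 0.02² + 0.05² + 0.02² + 0.28² + 0.02² = 0.0004 + 0.3481 + 0.0004 + 0.0025 + 0.0004 + 0.0784 + 0.0004 = 0.4306
B_Pine = 1 / 0.4306 = 2.3223
Σp_Blacᵢ² = 0.02² + 0.17² + 0.23² + 0.02² + 0.21² + 0.26² + 0.09² = 0.0004 + 0.0289 + 0.0529 + 0.0004 + 0.0441 + 0.0676 + 0.0081 = 0.2024
B_Blac = 1 / 0.2024 = 4.9407
Σp_Yellᵢ² = 0.24² + 0.02² + 0.18² + 0.30² + 0.02² + 0.08² + 0.16² = 0.0576 + 0.0004 + 0.0324 + 0.0900 + 0.0004 + 0.0064 + 0.0256 = 0.2128
B_Yell = 1 / 0.2128 = 4.6992
Σp_Palmᵢ² = 0.02² + 0.21² + 0.18² + 0.02² + 0.21² + 0.20² + 0.16² = 0.0004 + 0.0441 + 0.0324 + 0.0004 + 0.0441 + 0.0400 + 0.0256 = 0.1870
B_Palm = 1 / 0.1870 = 5.3476
Ranking by B (broadest → narrowest): Palm Warbler (5.35) > Black-and-white Warbler (4.94) > Yellow-rumped Warbler (4.70) > Pine Warbler (2.32)

Palm Warbler > Black-and-white Warbler > Yellow-rumped Warbler > Pine Warbler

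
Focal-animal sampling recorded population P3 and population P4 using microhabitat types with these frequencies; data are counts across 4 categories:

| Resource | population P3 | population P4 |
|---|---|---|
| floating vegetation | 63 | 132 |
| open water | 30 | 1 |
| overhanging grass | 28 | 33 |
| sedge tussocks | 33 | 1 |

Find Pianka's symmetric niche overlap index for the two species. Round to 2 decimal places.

0.83

Proportions for population P3 (n=154): 63/154=0.4091, 30/154=0.1948, 28/154=0.1818, 33/154=0.2143
Proportions for population P4 (n=167): 132/167=0.7904, 1/167=0.0060, 33/167=0.1976, 1/167=0.0060
Σ p₁ᵢp₂ᵢ = 0.323353 + 0.001169 + 0.035924 + 0.001286 = 0.361732
Σp_1ᵢ² = 0.4091² + 0.1948² + 0.1818² + 0.2143² = 0.167363 + 0.037947 + 0.033051 + 0.045924 = 0.284285
Σp_2ᵢ² = 0.7904² + 0.0060² + 0.1976² + 0.0060² = 0.624732 + 0.000036 + 0.039046 + 0.000036 = 0.663850
O = 0.361732 / √(0.284285 × 0.663850) = 0.361732 / 0.4344221 = 0.8327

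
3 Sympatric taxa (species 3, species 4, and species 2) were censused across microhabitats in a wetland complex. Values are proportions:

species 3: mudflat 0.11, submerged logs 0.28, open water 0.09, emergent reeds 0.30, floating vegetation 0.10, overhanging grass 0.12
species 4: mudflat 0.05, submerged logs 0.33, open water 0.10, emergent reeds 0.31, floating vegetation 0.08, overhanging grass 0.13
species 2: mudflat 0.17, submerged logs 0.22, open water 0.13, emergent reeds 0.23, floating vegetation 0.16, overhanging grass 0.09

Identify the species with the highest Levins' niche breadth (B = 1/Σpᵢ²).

species 2

Σp_3ᵢ² = 0.11² + 0.28² + 0.09² + 0.30² + 0.10² + 0.12² = 0.0121 + 0.0784 + 0.0081 + 0.0900 + 0.0100 + 0.0144 = 0.2130
B_3 = 1 / 0.2130 = 4.6948
Σp_4ᵢ² = 0.05² + 0.33² + 0.10² + 0.31² + 0.08² + 0.13² = 0.0025 + 0.1089 + 0.0100 + 0.0961 + 0.0064 + 0.0169 = 0.2408
B_4 = 1 / 0.2408 = 4.1528
Σp_2ᵢ² = 0.17² + 0.22² + 0.13² + 0.23² + 0.16² + 0.09² = 0.0289 + 0.0484 + 0.0169 + 0.0529 + 0.0256 + 0.0081 = 0.1808
B_2 = 1 / 0.1808 = 5.5310
Highest B → broadest niche (most generalist): species 2 (B = 5.53).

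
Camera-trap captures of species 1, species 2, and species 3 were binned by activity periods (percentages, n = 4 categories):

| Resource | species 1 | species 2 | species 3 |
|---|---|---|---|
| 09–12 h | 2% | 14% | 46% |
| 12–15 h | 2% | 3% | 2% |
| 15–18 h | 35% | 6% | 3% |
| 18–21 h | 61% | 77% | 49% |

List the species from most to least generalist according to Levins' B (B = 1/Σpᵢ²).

Convert percentages to proportions (divide by 100).
Σp_1ᵢ² = 0.02² + 0.02² + 0.35² + 0.61² = 0.0004 + 0.0004 + 0.1225 + 0.3721 = 0.4954
B_1 = 1 / 0.4954 = 2.0186
Σp_2ᵢ² = 0.14² + 0.03² + 0.06² + 0.77² = 0.0196 + 0.0009 + 0.0036 + 0.5929 = 0.6170
B_2 = 1 / 0.6170 = 1.6207
Σp_3ᵢ² = 0.46² + 0.02² + 0.03² + 0.49² = 0.2116 + 0.0004 + 0.0009 + 0.2401 = 0.4530
B_3 = 1 / 0.4530 = 2.2075
Ranking by B (broadest → narrowest): species 3 (2.21) > species 1 (2.02) > species 2 (1.62)

species 3 > species 1 > species 2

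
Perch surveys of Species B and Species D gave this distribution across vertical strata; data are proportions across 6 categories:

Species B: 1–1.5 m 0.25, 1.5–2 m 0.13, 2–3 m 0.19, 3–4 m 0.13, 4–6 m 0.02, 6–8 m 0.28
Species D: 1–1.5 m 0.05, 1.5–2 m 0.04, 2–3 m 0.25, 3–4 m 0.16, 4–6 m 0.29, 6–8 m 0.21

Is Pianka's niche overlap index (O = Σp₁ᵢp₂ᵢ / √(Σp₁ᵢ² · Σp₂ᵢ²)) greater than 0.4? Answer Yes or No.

Yes

Σ p₁ᵢp₂ᵢ = 0.0125 + 0.0052 + 0.0475 + 0.0208 + 0.0058 + 0.0588 = 0.1506
Σp_1ᵢ² = 0.25² + 0.13² + 0.19² + 0.13² + 0.02² + 0.28² = 0.0625 + 0.0169 + 0.0361 + 0.0169 + 0.0004 + 0.0784 = 0.2112
Σp_2ᵢ² = 0.05² + 0.04² + 0.25² + 0.16² + 0.29² + 0.21² = 0.0025 + 0.0016 + 0.0625 + 0.0256 + 0.0841 + 0.0441 = 0.2204
O = 0.1506 / √(0.2112 × 0.2204) = 0.1506 / 0.21575 = 0.6980
O = 0.6980 > 0.4 → Yes.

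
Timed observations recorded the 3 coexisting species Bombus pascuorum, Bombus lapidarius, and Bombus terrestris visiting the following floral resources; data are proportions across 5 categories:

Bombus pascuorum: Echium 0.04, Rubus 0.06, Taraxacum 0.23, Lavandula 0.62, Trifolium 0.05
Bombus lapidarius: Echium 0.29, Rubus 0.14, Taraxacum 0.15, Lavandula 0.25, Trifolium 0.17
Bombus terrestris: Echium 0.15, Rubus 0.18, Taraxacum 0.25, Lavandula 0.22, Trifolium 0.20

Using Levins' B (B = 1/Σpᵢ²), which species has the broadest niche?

Bombus terrestris

Σp_pascᵢ² = 0.04² + 0.06² + 0.23² + 0.62² + 0.05² = 0.0016 + 0.0036 + 0.0529 + 0.3844 + 0.0025 = 0.4450
B_pasc = 1 / 0.4450 = 2.2472
Σp_lapiᵢ² = 0.29² + 0.14² + 0.15² + 0.25² + 0.17² = 0.0841 + 0.0196 + 0.0225 + 0.0625 + 0.0289 = 0.2176
B_lapi = 1 / 0.2176 = 4.5956
Σp_terrᵢ² = 0.15² + 0.18² + 0.25² + 0.22² + 0.20² = 0.0225 + 0.0324 + 0.0625 + 0.0484 + 0.0400 = 0.2058
B_terr = 1 / 0.2058 = 4.8591
Highest B → broadest niche (most generalist): Bombus terrestris (B = 4.86).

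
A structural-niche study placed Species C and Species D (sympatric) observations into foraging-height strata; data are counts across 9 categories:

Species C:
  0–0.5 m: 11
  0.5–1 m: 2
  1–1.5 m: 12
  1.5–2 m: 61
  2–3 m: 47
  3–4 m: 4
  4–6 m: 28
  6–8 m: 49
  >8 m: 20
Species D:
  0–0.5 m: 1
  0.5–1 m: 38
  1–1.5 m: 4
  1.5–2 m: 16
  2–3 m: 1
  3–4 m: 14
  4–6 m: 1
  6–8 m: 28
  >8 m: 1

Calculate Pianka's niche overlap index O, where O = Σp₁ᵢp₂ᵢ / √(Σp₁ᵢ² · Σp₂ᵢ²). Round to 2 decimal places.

0.51

Proportions for Species C (n=234): 11/234=0.0470, 2/234=0.0085, 12/234=0.0513, 61/234=0.2607, 47/234=0.2009, 4/234=0.0171, 28/234=0.1197, 49/234=0.2094, 20/234=0.0855
Proportions for Species D (n=104): 1/104=0.0096, 38/104=0.3654, 4/104=0.0385, 16/104=0.1538, 1/104=0.0096, 14/104=0.1346, 1/104=0.0096, 28/104=0.2692, 1/104=0.0096
Σ p₁ᵢp₂ᵢ = 0.000451 + 0.003106 + 0.001975 + 0.040096 + 0.001929 + 0.002302 + 0.001149 + 0.056370 + 0.000821 = 0.108199
Σp_1ᵢ² = 0.0470² + 0.0085² + 0.0513² + 0.2607² + 0.2009² + 0.0171² + 0.1197² + 0.2094² + 0.0855² = 0.002209 + 0.000072 + 0.002632 + 0.067964 + 0.040361 + 0.000292 + 0.014328 + 0.043848 + 0.007310 = 0.179016
Σp_2ᵢ² = 0.0096² + 0.3654² + 0.0385² + 0.1538² + 0.0096² + 0.1346² + 0.0096² + 0.2692² + 0.0096² = 0.000092 + 0.133517 + 0.001482 + 0.023654 + 0.000092 + 0.018117 + 0.000092 + 0.072469 + 0.000092 = 0.249607
O = 0.108199 / √(0.179016 × 0.249607) = 0.108199 / 0.2113851 = 0.5119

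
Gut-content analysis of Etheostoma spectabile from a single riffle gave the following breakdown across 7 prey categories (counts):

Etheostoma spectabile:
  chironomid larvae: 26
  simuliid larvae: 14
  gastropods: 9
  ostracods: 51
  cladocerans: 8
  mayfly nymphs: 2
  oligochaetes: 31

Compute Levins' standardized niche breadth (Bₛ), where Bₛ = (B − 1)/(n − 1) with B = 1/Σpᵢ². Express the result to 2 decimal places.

0.56

Proportions for Etheostoma spectabile (n=141): 26/141=0.1844, 14/141=0.0993, 9/141=0.0638, 51/141=0.3617, 8/141=0.0567, 2/141=0.0142, 31/141=0.2199
Σpᵢ² = 0.1844² + 0.0993² + 0.0638² + 0.3617² + 0.0567² + 0.0142² + 0.2199² = 0.034003 + 0.009860 + 0.004070 + 0.130827 + 0.003215 + 0.000202 + 0.048356 = 0.230533
B = 1 / 0.230533 = 4.3378
Bₛ = (B − 1)/(n − 1) = (4.3378 − 1)/(7 − 1) = 3.3378/6 = 0.5563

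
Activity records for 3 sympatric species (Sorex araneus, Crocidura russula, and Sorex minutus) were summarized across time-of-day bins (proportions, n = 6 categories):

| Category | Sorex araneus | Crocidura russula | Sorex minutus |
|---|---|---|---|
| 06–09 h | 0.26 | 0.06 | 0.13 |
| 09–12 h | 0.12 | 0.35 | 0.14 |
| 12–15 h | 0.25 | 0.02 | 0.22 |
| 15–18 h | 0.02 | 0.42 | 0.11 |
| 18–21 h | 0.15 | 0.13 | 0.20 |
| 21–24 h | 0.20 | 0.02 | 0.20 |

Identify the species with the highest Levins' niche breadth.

Σp_aranᵢ² = 0.26² + 0.12² + 0.25² + 0.02² + 0.15² + 0.20² = 0.0676 + 0.0144 + 0.0625 + 0.0004 + 0.0225 + 0.0400 = 0.2074
B_aran = 1 / 0.2074 = 4.8216
Σp_russᵢ² = 0.06² + 0.35² + 0.02² + 0.42² + 0.13² + 0.02² = 0.0036 + 0.1225 + 0.0004 + 0.1764 + 0.0169 + 0.0004 = 0.3202
B_russ = 1 / 0.3202 = 3.1230
Σp_minuᵢ² = 0.13² + 0.14² + 0.22² + 0.11² + 0.20² + 0.20² = 0.0169 + 0.0196 + 0.0484 + 0.0121 + 0.0400 + 0.0400 = 0.1770
B_minu = 1 / 0.1770 = 5.6497
Highest B → broadest niche (most generalist): Sorex minutus (B = 5.65).

Sorex minutus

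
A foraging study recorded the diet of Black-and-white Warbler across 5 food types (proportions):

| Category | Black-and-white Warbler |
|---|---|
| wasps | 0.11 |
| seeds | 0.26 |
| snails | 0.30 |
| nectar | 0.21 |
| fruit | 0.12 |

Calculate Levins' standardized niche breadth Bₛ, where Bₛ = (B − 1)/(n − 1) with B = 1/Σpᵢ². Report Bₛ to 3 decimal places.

Σpᵢ² = 0.11² + 0.26² + 0.30² + 0.21² + 0.12² = 0.0121 + 0.0676 + 0.0900 + 0.0441 + 0.0144 = 0.2282
B = 1 / 0.2282 = 4.38212
Bₛ = (B − 1)/(n − 1) = (4.38212 − 1)/(5 − 1) = 3.38212/4 = 0.84553

0.846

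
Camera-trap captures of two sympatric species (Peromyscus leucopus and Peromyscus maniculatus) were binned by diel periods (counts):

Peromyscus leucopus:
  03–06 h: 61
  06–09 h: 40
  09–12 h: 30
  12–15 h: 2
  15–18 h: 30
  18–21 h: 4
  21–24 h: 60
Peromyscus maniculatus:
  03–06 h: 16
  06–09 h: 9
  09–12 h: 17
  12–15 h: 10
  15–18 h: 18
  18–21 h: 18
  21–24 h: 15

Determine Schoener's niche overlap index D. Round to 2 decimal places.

Proportions for Peromyscus leucopus (n=227): 61/227=0.2687, 40/227=0.1762, 30/227=0.1322, 2/227=0.0088, 30/227=0.1322, 4/227=0.0176, 60/227=0.2643
Proportions for Peromyscus maniculatus (n=103): 16/103=0.1553, 9/103=0.0874, 17/103=0.1650, 10/103=0.0971, 18/103=0.1748, 18/103=0.1748, 15/103=0.1456
Σ|p₁ᵢ − p₂ᵢ| = 0.1134 + 0.0888 + 0.0328 + 0.0883 + 0.0426 + 0.1572 + 0.1187 = 0.6418
D = 1 − ½ × 0.6418 = 1 − 0.32090 = 0.67910

0.68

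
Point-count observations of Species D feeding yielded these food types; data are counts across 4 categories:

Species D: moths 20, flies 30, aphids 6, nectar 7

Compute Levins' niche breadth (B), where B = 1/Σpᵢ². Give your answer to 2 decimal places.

2.87

Proportions for Species D (n=63): 20/63=0.3175, 30/63=0.4762, 6/63=0.0952, 7/63=0.1111
Σpᵢ² = 0.3175² + 0.4762² + 0.0952² + 0.1111² = 0.100806 + 0.226766 + 0.009063 + 0.012343 = 0.348978
B = 1 / 0.348978 = 2.8655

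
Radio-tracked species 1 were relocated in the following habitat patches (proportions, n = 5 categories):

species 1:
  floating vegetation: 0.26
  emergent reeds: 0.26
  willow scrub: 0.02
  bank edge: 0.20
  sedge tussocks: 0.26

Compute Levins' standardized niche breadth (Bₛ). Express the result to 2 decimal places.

Σpᵢ² = 0.26² + 0.26² + 0.02² + 0.20² + 0.26² = 0.0676 + 0.0676 + 0.0004 + 0.0400 + 0.0676 = 0.2432
B = 1 / 0.2432 = 4.1118
Bₛ = (B − 1)/(n − 1) = (4.1118 − 1)/(5 − 1) = 3.1118/4 = 0.7780

0.78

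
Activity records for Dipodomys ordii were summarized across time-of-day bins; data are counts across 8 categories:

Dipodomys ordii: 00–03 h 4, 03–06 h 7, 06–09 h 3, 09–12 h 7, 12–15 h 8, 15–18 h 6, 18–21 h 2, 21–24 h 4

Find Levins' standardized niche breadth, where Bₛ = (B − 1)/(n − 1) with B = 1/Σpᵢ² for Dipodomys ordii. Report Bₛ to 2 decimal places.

0.85

Proportions for Dipodomys ordii (n=41): 4/41=0.0976, 7/41=0.1707, 3/41=0.0732, 7/41=0.1707, 8/41=0.1951, 6/41=0.1463, 2/41=0.0488, 4/41=0.0976
Σpᵢ² = 0.0976² + 0.1707² + 0.0732² + 0.1707² + 0.1951² + 0.1463² + 0.0488² + 0.0976² = 0.009526 + 0.029138 + 0.005358 + 0.029138 + 0.038064 + 0.021404 + 0.002381 + 0.009526 = 0.144535
B = 1 / 0.144535 = 6.9187
Bₛ = (B − 1)/(n − 1) = (6.9187 − 1)/(8 − 1) = 5.9187/7 = 0.8455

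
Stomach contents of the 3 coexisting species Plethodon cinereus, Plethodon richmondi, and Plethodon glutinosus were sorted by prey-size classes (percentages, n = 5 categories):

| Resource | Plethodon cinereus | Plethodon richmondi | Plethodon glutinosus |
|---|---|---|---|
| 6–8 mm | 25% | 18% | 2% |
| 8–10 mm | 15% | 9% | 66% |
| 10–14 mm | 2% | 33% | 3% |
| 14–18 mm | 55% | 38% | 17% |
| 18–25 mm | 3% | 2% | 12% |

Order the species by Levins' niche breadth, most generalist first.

Plethodon richmondi > Plethodon cinereus > Plethodon glutinosus

Convert percentages to proportions (divide by 100).
Σp_cineᵢ² = 0.25² + 0.15² + 0.02² + 0.55² + 0.03² = 0.0625 + 0.0225 + 0.0004 + 0.3025 + 0.0009 = 0.3888
B_cine = 1 / 0.3888 = 2.5720
Σp_richᵢ² = 0.18² + 0.09² + 0.33² + 0.38² + 0.02² = 0.0324 + 0.0081 + 0.1089 + 0.1444 + 0.0004 = 0.2942
B_rich = 1 / 0.2942 = 3.3990
Σp_glutᵢ² = 0.02² + 0.66² + 0.03² + 0.17² + 0.12² = 0.0004 + 0.4356 + 0.0009 + 0.0289 + 0.0144 = 0.4802
B_glut = 1 / 0.4802 = 2.0825
Ranking by B (broadest → narrowest): Plethodon richmondi (3.40) > Plethodon cinereus (2.57) > Plethodon glutinosus (2.08)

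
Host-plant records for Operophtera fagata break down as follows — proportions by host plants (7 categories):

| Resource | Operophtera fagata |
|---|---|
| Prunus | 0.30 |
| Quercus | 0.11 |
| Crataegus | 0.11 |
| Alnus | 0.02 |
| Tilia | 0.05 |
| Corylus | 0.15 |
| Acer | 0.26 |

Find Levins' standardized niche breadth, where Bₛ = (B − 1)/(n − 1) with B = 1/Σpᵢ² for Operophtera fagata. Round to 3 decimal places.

Σpᵢ² = 0.30² + 0.11² + 0.11² + 0.02² + 0.05² + 0.15² + 0.26² = 0.0900 + 0.0121 + 0.0121 + 0.0004 + 0.0025 + 0.0225 + 0.0676 = 0.2072
B = 1 / 0.2072 = 4.82625
Bₛ = (B − 1)/(n − 1) = (4.82625 − 1)/(7 − 1) = 3.82625/6 = 0.63771

0.638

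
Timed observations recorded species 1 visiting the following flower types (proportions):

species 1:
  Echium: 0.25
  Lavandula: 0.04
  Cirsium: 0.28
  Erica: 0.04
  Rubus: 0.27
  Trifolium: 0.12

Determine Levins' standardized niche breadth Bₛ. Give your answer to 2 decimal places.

Σpᵢ² = 0.25² + 0.04² + 0.28² + 0.04² + 0.27² + 0.12² = 0.0625 + 0.0016 + 0.0784 + 0.0016 + 0.0729 + 0.0144 = 0.2314
B = 1 / 0.2314 = 4.3215
Bₛ = (B − 1)/(n − 1) = (4.3215 − 1)/(6 − 1) = 3.3215/5 = 0.6643

0.66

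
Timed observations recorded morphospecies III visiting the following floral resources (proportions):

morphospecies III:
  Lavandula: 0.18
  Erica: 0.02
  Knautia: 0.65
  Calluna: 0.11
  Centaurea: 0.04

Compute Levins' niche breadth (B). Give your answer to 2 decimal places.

2.13

Σpᵢ² = 0.18² + 0.02² + 0.65² + 0.11² + 0.04² = 0.0324 + 0.0004 + 0.4225 + 0.0121 + 0.0016 = 0.4690
B = 1 / 0.4690 = 2.1322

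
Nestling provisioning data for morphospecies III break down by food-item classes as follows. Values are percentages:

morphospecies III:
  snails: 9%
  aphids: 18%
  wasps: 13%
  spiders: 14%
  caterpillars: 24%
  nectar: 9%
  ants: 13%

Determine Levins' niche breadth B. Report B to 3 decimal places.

Convert percentages to proportions (divide by 100).
Σpᵢ² = 0.09² + 0.18² + 0.13² + 0.14² + 0.24² + 0.09² + 0.13² = 0.0081 + 0.0324 + 0.0169 + 0.0196 + 0.0576 + 0.0081 + 0.0169 = 0.1596
B = 1 / 0.1596 = 6.26566

6.266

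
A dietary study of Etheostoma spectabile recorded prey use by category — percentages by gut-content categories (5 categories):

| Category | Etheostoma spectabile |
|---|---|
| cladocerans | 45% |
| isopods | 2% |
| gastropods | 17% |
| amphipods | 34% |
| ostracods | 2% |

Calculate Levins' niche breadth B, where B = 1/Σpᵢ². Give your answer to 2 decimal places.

Convert percentages to proportions (divide by 100).
Σpᵢ² = 0.45² + 0.02² + 0.17² + 0.34² + 0.02² = 0.2025 + 0.0004 + 0.0289 + 0.1156 + 0.0004 = 0.3478
B = 1 / 0.3478 = 2.8752

2.88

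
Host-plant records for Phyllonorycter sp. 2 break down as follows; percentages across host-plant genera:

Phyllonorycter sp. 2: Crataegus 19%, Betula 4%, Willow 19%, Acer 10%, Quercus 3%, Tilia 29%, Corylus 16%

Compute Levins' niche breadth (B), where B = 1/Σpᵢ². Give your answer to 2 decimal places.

Convert percentages to proportions (divide by 100).
Σpᵢ² = 0.19² + 0.04² + 0.19² + 0.10² + 0.03² + 0.29² + 0.16² = 0.0361 + 0.0016 + 0.0361 + 0.0100 + 0.0009 + 0.0841 + 0.0256 = 0.1944
B = 1 / 0.1944 = 5.1440

5.14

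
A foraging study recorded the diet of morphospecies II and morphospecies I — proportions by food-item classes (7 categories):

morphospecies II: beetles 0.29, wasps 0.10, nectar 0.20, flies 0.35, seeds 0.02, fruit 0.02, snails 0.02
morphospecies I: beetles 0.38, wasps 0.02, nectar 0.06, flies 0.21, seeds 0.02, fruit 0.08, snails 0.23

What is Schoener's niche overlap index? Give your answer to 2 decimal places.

0.64

Σ|p₁ᵢ − p₂ᵢ| = 0.09 + 0.08 + 0.14 + 0.14 + 0.00 + 0.06 + 0.21 = 0.72
D = 1 − ½ × 0.72 = 1 − 0.360 = 0.6400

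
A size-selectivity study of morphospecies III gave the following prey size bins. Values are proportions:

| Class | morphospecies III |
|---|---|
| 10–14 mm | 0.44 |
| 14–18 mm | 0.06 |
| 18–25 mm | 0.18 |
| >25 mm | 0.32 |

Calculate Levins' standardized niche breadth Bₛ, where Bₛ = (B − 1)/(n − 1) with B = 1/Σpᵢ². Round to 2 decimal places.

0.67

Σpᵢ² = 0.44² + 0.06² + 0.18² + 0.32² = 0.1936 + 0.0036 + 0.0324 + 0.1024 = 0.3320
B = 1 / 0.3320 = 3.0120
Bₛ = (B − 1)/(n − 1) = (3.0120 − 1)/(4 − 1) = 2.0120/3 = 0.6707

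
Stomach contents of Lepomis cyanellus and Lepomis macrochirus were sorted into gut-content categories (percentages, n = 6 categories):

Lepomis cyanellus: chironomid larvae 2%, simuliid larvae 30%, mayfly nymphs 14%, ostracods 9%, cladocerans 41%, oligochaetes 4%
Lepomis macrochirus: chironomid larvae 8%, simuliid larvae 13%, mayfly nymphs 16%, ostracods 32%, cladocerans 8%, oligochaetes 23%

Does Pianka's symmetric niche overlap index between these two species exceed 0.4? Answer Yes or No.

Yes

Convert percentages to proportions (divide by 100).
Σ p₁ᵢp₂ᵢ = 0.0016 + 0.0390 + 0.0224 + 0.0288 + 0.0328 + 0.0092 = 0.1338
Σp_1ᵢ² = 0.02² + 0.30² + 0.14² + 0.09² + 0.41² + 0.04² = 0.0004 + 0.0900 + 0.0196 + 0.0081 + 0.1681 + 0.0016 = 0.2878
Σp_2ᵢ² = 0.08² + 0.13² + 0.16² + 0.32² + 0.08² + 0.23² = 0.0064 + 0.0169 + 0.0256 + 0.1024 + 0.0064 + 0.0529 = 0.2106
O = 0.1338 / √(0.2878 × 0.2106) = 0.1338 / 0.24619 = 0.5435
O = 0.5435 > 0.4 → Yes.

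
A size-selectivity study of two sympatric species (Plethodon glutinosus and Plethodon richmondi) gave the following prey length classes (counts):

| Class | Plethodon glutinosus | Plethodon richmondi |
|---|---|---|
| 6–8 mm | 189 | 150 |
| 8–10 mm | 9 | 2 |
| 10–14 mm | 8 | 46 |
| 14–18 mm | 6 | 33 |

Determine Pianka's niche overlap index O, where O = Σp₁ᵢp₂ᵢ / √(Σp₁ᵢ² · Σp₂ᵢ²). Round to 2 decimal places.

Proportions for Plethodon glutinosus (n=212): 189/212=0.8915, 9/212=0.0425, 8/212=0.0377, 6/212=0.0283
Proportions for Plethodon richmondi (n=231): 150/231=0.6494, 2/231=0.0087, 46/231=0.1991, 33/231=0.1429
Σ p₁ᵢp₂ᵢ = 0.578940 + 0.000370 + 0.007506 + 0.004044 = 0.590860
Σp_1ᵢ² = 0.8915² + 0.0425² + 0.0377² + 0.0283² = 0.794772 + 0.001806 + 0.001421 + 0.000801 = 0.798800
Σp_2ᵢ² = 0.6494² + 0.0087² + 0.1991² + 0.1429² = 0.421720 + 0.000076 + 0.039641 + 0.020420 = 0.481857
O = 0.590860 / √(0.798800 × 0.481857) = 0.590860 / 0.6204090 = 0.9524

0.95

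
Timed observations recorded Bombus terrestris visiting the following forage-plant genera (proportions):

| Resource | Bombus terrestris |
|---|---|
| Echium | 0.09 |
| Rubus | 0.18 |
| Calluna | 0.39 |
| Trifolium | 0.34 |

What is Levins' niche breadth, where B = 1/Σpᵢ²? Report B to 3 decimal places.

3.245

Σpᵢ² = 0.09² + 0.18² + 0.39² + 0.34² = 0.0081 + 0.0324 + 0.1521 + 0.1156 = 0.3082
B = 1 / 0.3082 = 3.24465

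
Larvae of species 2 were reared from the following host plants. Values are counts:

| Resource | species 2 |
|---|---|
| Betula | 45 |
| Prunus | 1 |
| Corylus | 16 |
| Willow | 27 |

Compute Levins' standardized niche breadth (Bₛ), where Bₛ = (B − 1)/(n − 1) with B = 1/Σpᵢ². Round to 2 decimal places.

Proportions for species 2 (n=89): 45/89=0.5056, 1/89=0.0112, 16/89=0.1798, 27/89=0.3034
Σpᵢ² = 0.5056² + 0.0112² + 0.1798² + 0.3034² = 0.255631 + 0.000125 + 0.032328 + 0.092052 = 0.380136
B = 1 / 0.380136 = 2.6306
Bₛ = (B − 1)/(n − 1) = (2.6306 − 1)/(4 − 1) = 1.6306/3 = 0.5435

0.54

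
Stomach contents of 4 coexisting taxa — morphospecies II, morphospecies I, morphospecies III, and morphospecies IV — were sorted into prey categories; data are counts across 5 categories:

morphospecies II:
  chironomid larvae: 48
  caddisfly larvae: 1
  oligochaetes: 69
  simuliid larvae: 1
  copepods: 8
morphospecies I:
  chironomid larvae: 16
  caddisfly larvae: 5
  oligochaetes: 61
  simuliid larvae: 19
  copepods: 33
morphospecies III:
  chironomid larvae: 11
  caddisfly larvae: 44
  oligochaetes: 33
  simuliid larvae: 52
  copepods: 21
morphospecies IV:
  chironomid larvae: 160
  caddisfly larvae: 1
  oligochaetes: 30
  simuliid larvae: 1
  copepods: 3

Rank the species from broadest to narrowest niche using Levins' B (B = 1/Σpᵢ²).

morphospecies III > morphospecies I > morphospecies II > morphospecies IV

Proportions for morphospecies II (n=127): 48/127=0.3780, 1/127=0.0079, 69/127=0.5433, 1/127=0.0079, 8/127=0.0630
Proportions for morphospecies I (n=134): 16/134=0.1194, 5/134=0.0373, 61/134=0.4552, 19/134=0.1418, 33/134=0.2463
Proportions for morphospecies III (n=161): 11/161=0.0683, 44/161=0.2733, 33/161=0.2050, 52/161=0.3230, 21/161=0.1304
Proportions for morphospecies IV (n=195): 160/195=0.8205, 1/195=0.0051, 30/195=0.1538, 1/195=0.0051, 3/195=0.0154
Σp_IIᵢ² = 0.3780² + 0.0079² + 0.5433² + 0.0079² + 0.0630² = 0.142884 + 0.000062 + 0.295175 + 0.000062 + 0.003969 = 0.442152
B_II = 1 / 0.442152 = 2.2617
Σp_Iᵢ² = 0.1194² + 0.0373² + 0.4552² + 0.1418² + 0.2463² = 0.014256 + 0.001391 + 0.207207 + 0.020107 + 0.060664 = 0.303625
B_I = 1 / 0.303625 = 3.2935
Σp_IIIᵢ² = 0.0683² + 0.2733² + 0.2050² + 0.3230² + 0.1304² = 0.004665 + 0.074693 + 0.042025 + 0.104329 + 0.017004 = 0.242716
B_III = 1 / 0.242716 = 4.1200
Σp_IVᵢ² = 0.8205² + 0.0051² + 0.1538² + 0.0051² + 0.0154² = 0.673220 + 0.000026 + 0.023654 + 0.000026 + 0.000237 = 0.697163
B_IV = 1 / 0.697163 = 1.4344
Ranking by B (broadest → narrowest): morphospecies III (4.12) > morphospecies I (3.29) > morphospecies II (2.26) > morphospecies IV (1.43)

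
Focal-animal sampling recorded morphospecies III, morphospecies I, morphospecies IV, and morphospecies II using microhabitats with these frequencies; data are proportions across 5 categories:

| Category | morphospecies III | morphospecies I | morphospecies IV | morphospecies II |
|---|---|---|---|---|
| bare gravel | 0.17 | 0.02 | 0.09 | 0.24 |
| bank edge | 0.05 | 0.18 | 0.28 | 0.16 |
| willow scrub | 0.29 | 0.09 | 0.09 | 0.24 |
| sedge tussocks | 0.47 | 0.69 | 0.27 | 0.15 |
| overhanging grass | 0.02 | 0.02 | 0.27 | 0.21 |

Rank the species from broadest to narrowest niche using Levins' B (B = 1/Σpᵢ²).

Σp_IIIᵢ² = 0.17² + 0.05² + 0.29² + 0.47² + 0.02² = 0.0289 + 0.0025 + 0.0841 + 0.2209 + 0.0004 = 0.3368
B_III = 1 / 0.3368 = 2.9691
Σp_Iᵢ² = 0.02² + 0.18² + 0.09² + 0.69² + 0.02² = 0.0004 + 0.0324 + 0.0081 + 0.4761 + 0.0004 = 0.5174
B_I = 1 / 0.5174 = 1.9327
Σp_IVᵢ² = 0.09² + 0.28² + 0.09² + 0.27² + 0.27² = 0.0081 + 0.0784 + 0.0081 + 0.0729 + 0.0729 = 0.2404
B_IV = 1 / 0.2404 = 4.1597
Σp_IIᵢ² = 0.24² + 0.16² + 0.24² + 0.15² + 0.21² = 0.0576 + 0.0256 + 0.0576 + 0.0225 + 0.0441 = 0.2074
B_II = 1 / 0.2074 = 4.8216
Ranking by B (broadest → narrowest): morphospecies II (4.82) > morphospecies IV (4.16) > morphospecies III (2.97) > morphospecies I (1.93)

morphospecies II > morphospecies IV > morphospecies III > morphospecies I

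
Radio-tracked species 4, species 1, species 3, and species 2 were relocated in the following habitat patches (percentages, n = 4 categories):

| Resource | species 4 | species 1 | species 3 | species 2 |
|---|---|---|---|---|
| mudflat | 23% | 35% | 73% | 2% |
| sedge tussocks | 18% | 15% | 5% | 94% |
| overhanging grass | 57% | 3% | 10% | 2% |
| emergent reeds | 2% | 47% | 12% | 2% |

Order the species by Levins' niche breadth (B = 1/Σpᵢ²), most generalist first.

species 1 > species 4 > species 3 > species 2

Convert percentages to proportions (divide by 100).
Σp_4ᵢ² = 0.23² + 0.18² + 0.57² + 0.02² = 0.0529 + 0.0324 + 0.3249 + 0.0004 = 0.4106
B_4 = 1 / 0.4106 = 2.4355
Σp_1ᵢ² = 0.35² + 0.15² + 0.03² + 0.47² = 0.1225 + 0.0225 + 0.0009 + 0.2209 = 0.3668
B_1 = 1 / 0.3668 = 2.7263
Σp_3ᵢ² = 0.73² + 0.05² + 0.10² + 0.12² = 0.5329 + 0.0025 + 0.0100 + 0.0144 = 0.5598
B_3 = 1 / 0.5598 = 1.7864
Σp_2ᵢ² = 0.02² + 0.94² + 0.02² + 0.02² = 0.0004 + 0.8836 + 0.0004 + 0.0004 = 0.8848
B_2 = 1 / 0.8848 = 1.1302
Ranking by B (broadest → narrowest): species 1 (2.73) > species 4 (2.44) > species 3 (1.79) > species 2 (1.13)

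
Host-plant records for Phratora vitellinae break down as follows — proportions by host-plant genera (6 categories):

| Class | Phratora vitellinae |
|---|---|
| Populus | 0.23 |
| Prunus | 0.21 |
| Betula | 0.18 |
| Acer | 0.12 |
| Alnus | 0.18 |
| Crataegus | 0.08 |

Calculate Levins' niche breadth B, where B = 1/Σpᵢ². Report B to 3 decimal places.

Σpᵢ² = 0.23² + 0.21² + 0.18² + 0.12² + 0.18² + 0.08² = 0.0529 + 0.0441 + 0.0324 + 0.0144 + 0.0324 + 0.0064 = 0.1826
B = 1 / 0.1826 = 5.47645

5.476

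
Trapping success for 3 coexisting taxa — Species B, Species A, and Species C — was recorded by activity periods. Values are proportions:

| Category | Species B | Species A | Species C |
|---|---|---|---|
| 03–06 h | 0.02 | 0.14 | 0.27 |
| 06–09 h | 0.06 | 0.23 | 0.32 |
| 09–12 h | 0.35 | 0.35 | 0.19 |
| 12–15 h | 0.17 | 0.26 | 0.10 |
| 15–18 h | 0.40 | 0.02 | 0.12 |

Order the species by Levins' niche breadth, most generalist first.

Σp_Bᵢ² = 0.02² + 0.06² + 0.35² + 0.17² + 0.40² = 0.0004 + 0.0036 + 0.1225 + 0.0289 + 0.1600 = 0.3154
B_B = 1 / 0.3154 = 3.1706
Σp_Aᵢ² = 0.14² + 0.23² + 0.35² + 0.26² + 0.02² = 0.0196 + 0.0529 + 0.1225 + 0.0676 + 0.0004 = 0.2630
B_A = 1 / 0.2630 = 3.8023
Σp_Cᵢ² = 0.27² + 0.32² + 0.19² + 0.10² + 0.12² = 0.0729 + 0.1024 + 0.0361 + 0.0100 + 0.0144 = 0.2358
B_C = 1 / 0.2358 = 4.2409
Ranking by B (broadest → narrowest): Species C (4.24) > Species A (3.80) > Species B (3.17)

Species C > Species A > Species B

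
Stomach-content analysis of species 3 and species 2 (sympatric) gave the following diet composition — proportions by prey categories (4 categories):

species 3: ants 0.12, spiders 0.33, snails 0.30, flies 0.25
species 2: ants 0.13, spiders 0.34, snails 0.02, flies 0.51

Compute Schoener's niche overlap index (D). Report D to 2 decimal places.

0.72

Σ|p₁ᵢ − p₂ᵢ| = 0.01 + 0.01 + 0.28 + 0.26 = 0.56
D = 1 − ½ × 0.56 = 1 − 0.280 = 0.7200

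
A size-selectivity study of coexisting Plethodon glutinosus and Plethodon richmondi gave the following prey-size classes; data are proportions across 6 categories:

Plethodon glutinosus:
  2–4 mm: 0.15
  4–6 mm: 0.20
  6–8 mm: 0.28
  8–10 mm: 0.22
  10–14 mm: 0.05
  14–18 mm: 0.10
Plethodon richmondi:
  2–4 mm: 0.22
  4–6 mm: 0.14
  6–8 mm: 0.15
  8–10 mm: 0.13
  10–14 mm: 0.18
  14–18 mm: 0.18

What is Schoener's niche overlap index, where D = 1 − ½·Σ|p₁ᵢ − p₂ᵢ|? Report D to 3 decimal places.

0.720

Σ|p₁ᵢ − p₂ᵢ| = 0.07 + 0.06 + 0.13 + 0.09 + 0.13 + 0.08 = 0.56
D = 1 − ½ × 0.56 = 1 − 0.280 = 0.72000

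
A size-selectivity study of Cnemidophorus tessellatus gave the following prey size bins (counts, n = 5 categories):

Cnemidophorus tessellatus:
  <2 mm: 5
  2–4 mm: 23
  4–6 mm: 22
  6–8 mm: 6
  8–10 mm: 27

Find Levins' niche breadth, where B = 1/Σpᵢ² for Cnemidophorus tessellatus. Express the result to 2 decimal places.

Proportions for Cnemidophorus tessellatus (n=83): 5/83=0.0602, 23/83=0.2771, 22/83=0.2651, 6/83=0.0723, 27/83=0.3253
Σpᵢ² = 0.0602² + 0.2771² + 0.2651² + 0.0723² + 0.3253² = 0.003624 + 0.076784 + 0.070278 + 0.005227 + 0.105820 = 0.261733
B = 1 / 0.261733 = 3.8207

3.82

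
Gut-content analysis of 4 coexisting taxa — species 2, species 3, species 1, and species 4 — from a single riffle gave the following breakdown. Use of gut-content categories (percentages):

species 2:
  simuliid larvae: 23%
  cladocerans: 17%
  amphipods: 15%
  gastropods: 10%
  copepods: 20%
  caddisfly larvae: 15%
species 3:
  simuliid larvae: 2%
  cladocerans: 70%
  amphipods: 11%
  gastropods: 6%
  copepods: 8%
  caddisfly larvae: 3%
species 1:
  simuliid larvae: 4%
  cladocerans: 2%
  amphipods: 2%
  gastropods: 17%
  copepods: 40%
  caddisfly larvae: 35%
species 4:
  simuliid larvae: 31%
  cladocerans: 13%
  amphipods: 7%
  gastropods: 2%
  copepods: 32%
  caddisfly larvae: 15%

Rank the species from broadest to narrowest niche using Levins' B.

species 2 > species 4 > species 1 > species 3

Convert percentages to proportions (divide by 100).
Σp_2ᵢ² = 0.23² + 0.17² + 0.15² + 0.10² + 0.20² + 0.15² = 0.0529 + 0.0289 + 0.0225 + 0.0100 + 0.0400 + 0.0225 = 0.1768
B_2 = 1 / 0.1768 = 5.6561
Σp_3ᵢ² = 0.02² + 0.70² + 0.11² + 0.06² + 0.08² + 0.03² = 0.0004 + 0.4900 + 0.0121 + 0.0036 + 0.0064 + 0.0009 = 0.5134
B_3 = 1 / 0.5134 = 1.9478
Σp_1ᵢ² = 0.04² + 0.02² + 0.02² + 0.17² + 0.40² + 0.35² = 0.0016 + 0.0004 + 0.0004 + 0.0289 + 0.1600 + 0.1225 = 0.3138
B_1 = 1 / 0.3138 = 3.1867
Σp_4ᵢ² = 0.31² + 0.13² + 0.07² + 0.02² + 0.32² + 0.15² = 0.0961 + 0.0169 + 0.0049 + 0.0004 + 0.1024 + 0.0225 = 0.2432
B_4 = 1 / 0.2432 = 4.1118
Ranking by B (broadest → narrowest): species 2 (5.66) > species 4 (4.11) > species 1 (3.19) > species 3 (1.95)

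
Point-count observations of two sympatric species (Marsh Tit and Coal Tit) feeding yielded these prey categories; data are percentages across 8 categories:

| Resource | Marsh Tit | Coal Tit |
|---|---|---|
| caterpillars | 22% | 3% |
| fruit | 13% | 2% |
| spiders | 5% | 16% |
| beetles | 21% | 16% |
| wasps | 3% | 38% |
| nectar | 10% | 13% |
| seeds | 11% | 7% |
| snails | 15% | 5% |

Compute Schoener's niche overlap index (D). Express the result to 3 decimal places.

Convert percentages to proportions (divide by 100).
Σ|p₁ᵢ − p₂ᵢ| = 0.19 + 0.11 + 0.11 + 0.05 + 0.35 + 0.03 + 0.04 + 0.10 = 0.98
D = 1 − ½ × 0.98 = 1 − 0.490 = 0.51000

0.510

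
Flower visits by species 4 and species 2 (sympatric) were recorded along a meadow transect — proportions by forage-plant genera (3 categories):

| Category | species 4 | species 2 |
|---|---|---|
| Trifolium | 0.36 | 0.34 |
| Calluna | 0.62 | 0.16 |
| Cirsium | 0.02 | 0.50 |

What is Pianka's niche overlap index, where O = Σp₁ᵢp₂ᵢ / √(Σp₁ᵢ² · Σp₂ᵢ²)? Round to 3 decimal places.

0.516

Σ p₁ᵢp₂ᵢ = 0.1224 + 0.0992 + 0.0100 = 0.2316
Σp_1ᵢ² = 0.36² + 0.62² + 0.02² = 0.1296 + 0.3844 + 0.0004 = 0.5144
Σp_2ᵢ² = 0.34² + 0.16² + 0.50² = 0.1156 + 0.0256 + 0.2500 = 0.3912
O = 0.2316 / √(0.5144 × 0.3912) = 0.2316 / 0.448590 = 0.51628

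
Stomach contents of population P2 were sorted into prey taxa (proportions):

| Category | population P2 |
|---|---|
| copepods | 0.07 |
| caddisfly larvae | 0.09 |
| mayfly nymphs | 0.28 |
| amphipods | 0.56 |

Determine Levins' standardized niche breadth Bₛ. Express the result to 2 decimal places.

0.49

Σpᵢ² = 0.07² + 0.09² + 0.28² + 0.56² = 0.0049 + 0.0081 + 0.0784 + 0.3136 = 0.4050
B = 1 / 0.4050 = 2.4691
Bₛ = (B − 1)/(n − 1) = (2.4691 − 1)/(4 − 1) = 1.4691/3 = 0.4897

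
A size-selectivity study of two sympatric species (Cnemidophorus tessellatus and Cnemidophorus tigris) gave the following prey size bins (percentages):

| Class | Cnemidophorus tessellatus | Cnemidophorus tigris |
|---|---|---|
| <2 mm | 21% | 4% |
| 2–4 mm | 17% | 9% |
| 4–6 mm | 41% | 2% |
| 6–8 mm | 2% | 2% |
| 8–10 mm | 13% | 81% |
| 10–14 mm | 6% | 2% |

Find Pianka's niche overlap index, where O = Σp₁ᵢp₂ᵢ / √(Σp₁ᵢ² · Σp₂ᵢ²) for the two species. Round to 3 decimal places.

Convert percentages to proportions (divide by 100).
Σ p₁ᵢp₂ᵢ = 0.0084 + 0.0153 + 0.0082 + 0.0004 + 0.1053 + 0.0012 = 0.1388
Σp_1ᵢ² = 0.21² + 0.17² + 0.41² + 0.02² + 0.13² + 0.06² = 0.0441 + 0.0289 + 0.1681 + 0.0004 + 0.0169 + 0.0036 = 0.2620
Σp_2ᵢ² = 0.04² + 0.09² + 0.02² + 0.02² + 0.81² + 0.02² = 0.0016 + 0.0081 + 0.0004 + 0.0004 + 0.6561 + 0.0004 = 0.6670
O = 0.1388 / √(0.2620 × 0.6670) = 0.1388 / 0.418036 = 0.33203

0.332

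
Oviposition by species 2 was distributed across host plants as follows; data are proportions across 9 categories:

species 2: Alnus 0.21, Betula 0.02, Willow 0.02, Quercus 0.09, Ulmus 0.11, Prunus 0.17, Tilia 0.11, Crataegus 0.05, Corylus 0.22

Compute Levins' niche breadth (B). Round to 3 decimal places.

Σpᵢ² = 0.21² + 0.02² + 0.02² + 0.09² + 0.11² + 0.17² + 0.11² + 0.05² + 0.22² = 0.0441 + 0.0004 + 0.0004 + 0.0081 + 0.0121 + 0.0289 + 0.0121 + 0.0025 + 0.0484 = 0.1570
B = 1 / 0.1570 = 6.36943

6.369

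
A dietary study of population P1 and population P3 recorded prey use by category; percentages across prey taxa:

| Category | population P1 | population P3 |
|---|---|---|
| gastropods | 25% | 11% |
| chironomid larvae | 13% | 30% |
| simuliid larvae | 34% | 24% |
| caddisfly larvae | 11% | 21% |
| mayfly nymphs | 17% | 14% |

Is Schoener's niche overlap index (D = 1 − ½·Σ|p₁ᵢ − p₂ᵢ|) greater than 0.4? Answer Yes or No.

Yes

Convert percentages to proportions (divide by 100).
Σ|p₁ᵢ − p₂ᵢ| = 0.14 + 0.17 + 0.10 + 0.10 + 0.03 = 0.54
D = 1 − ½ × 0.54 = 1 − 0.270 = 0.7300
D = 0.7300 > 0.4 → Yes.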